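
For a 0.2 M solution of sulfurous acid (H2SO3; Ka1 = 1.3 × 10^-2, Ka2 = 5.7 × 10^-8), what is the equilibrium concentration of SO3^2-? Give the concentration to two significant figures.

5.7 × 10^-8 M

First ionization gives [H+] ≈ [HSO3-] = 4.49 × 10^-2 M.
Second step: Ka2 = [H+][SO3^2-]/[HSO3-] ≈ [SO3^2-] (since [H+] ≈ [HSO3-]).
So [SO3^2-] ≈ Ka2.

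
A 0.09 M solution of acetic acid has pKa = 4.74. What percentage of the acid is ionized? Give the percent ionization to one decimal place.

1.4%

CH3COOH ⇌ CH3COO- + H+; let x = [H+] at equilibrium.
Ka = 10^(−4.74) = 1.82 × 10^-5
x ≈ √(Ka·C₀) = √(1.82 × 10^-5 × 0.09) = 1.28 × 10^-3 M
Fraction ionized = 1.28 × 10^-3 / 0.09 = 0.0142 → 1.4%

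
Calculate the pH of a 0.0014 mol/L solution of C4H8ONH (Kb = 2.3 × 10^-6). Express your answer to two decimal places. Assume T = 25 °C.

C4H8ONH + H2O ⇌ C4H8ONH2+ + OH-
From the ICE table, Kb = x²/(0.0014 − x) = 2.3 × 10^-6.
Since Kb ≪ C₀, x ≈ √(Kb·C₀) = 5.67 × 10^-5 M.
pOH = −log(5.67 × 10^-5) = 4.25; pH = 14.00 − 4.25 = 9.75

pH = 9.75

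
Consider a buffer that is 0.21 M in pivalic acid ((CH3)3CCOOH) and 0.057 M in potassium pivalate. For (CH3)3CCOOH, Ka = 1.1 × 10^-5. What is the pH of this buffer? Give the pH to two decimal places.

pKa = −log(1.1 × 10^-5) = 4.959
Using pH = pKa + log([base]/[acid]) with [base]/[acid] = 0.057/0.21:
pH = 4.959 + (-0.566) = 4.39

pH = 4.39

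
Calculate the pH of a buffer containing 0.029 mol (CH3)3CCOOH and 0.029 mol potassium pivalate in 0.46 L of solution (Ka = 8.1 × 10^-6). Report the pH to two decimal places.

pH = 5.09

pKa = −log(8.1 × 10^-6) = 5.092
Henderson–Hasselbalch: pH = pKa + log([(CH3)3CCOO-]/[(CH3)3CCOOH]) = 5.092 + log(0.029/0.029)
pH = 5.092 + (+0.000) = 5.09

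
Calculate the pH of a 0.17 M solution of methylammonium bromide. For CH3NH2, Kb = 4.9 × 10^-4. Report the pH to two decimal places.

pH = 5.73

CH3NH3+ is the conjugate acid of the weak base CH3NH2.
Ka = Kw/Kb = 1.0×10^-14 / 4.9 × 10^-4 = 2.04 × 10^-11
Ka = [H+]²/(0.17 − [H+]) = 2.04 × 10^-11
Since Ka ≪ C₀, [H+] ≈ √(Ka·C₀) = 1.86 × 10^-6 M.
pH = −log(1.86 × 10^-6) = 5.73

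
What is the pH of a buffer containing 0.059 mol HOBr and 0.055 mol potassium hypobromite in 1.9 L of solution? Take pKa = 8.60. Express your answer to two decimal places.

Using pH = pKa + log([base]/[acid]) with [base]/[acid] = 0.055/0.059:
pH = 8.60 + (-0.030) = 8.57

pH = 8.57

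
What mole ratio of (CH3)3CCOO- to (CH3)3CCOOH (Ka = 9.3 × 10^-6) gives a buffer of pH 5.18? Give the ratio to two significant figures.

pKa = -log(9.3 × 10^-6) = 5.032
pH = pKa + log(r) ⇒ log(r) = 5.18 − 5.032 = +0.148
r = [(CH3)3CCOO-]/[(CH3)3CCOOH] = 10^(+0.148) = 1.41

ratio = 1.4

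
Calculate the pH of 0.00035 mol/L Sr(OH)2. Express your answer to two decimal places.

Sr(OH)2 is a strong base (each formula unit releases 2 OH-); [OH-] = 0.0007 M.
pOH = -log(0.0007) = 3.15
pH = 14.00 - 3.15 = 10.85

pH = 10.85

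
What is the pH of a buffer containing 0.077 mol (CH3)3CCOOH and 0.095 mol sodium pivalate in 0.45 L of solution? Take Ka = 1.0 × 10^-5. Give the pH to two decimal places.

pH = 5.09

pKa = −log(1.0 × 10^-5) = 5.000
pH = pKa + log([A⁻]/[HA]) = 5.000 + log(0.095/0.077)
pH = 5.000 + (+0.091) = 5.09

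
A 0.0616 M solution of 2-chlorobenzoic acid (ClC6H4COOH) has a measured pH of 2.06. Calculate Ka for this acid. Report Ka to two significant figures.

[H+] = 10^(-2.06) = 8.71 × 10^-3 M
At equilibrium [HA] = 0.0616 − 8.71 × 10^-3 = 5.29 × 10^-2 M
Ka = [H+][A-]/[HA] = (8.71 × 10^-3)² / 5.29 × 10^-2 = 1.4 × 10^-3

Ka = 1.4 × 10^-3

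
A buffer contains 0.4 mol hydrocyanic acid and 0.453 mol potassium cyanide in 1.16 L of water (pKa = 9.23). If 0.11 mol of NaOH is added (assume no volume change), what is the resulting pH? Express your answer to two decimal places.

OH- converts HCN to CN-: HCN → 0.29 mol, CN- → 0.563 mol.
pH = pKa + log(n_CN-/n_HCN) = 9.23 + log(0.563/0.29) = 9.23 + (+0.288)

pH = 9.52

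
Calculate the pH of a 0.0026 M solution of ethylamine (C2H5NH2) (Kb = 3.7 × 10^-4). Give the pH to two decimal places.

pH = 10.91

C2H5NH2 + H2O ⇌ C2H5NH3+ + OH-
Kb = [OH-]²/(0.0026 − [OH-]) = 3.7 × 10^-4
The 5% rule fails; solving [OH-]² + Kb·[OH-] − Kb·C₀ = 0 exactly:
[OH-] = [−0.00037 + √(0.00037² + 3.85e-06)]/2 = 8.13 × 10^-4 M
pOH = 3.09, so pH = 14.00 − pOH = 10.91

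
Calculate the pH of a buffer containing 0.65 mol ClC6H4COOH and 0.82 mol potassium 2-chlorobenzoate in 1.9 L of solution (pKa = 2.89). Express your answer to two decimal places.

pH = 2.99

pH = pKa + log([A⁻]/[HA]) = 2.89 + log(0.82/0.65)
pH = 2.89 + (+0.101) = 2.99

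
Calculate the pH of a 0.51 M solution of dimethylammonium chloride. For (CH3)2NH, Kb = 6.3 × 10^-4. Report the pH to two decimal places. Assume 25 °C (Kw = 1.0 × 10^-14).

(CH3)2NH2+ is the conjugate acid of the weak base (CH3)2NH.
Ka = Kw/Kb = 1.0×10^-14 / 6.3 × 10^-4 = 1.59 × 10^-11
Ka = x²/(0.51 − x) = 1.59 × 10^-11
Assume x ≪ 0.51: x ≈ √(1.59 × 10^-11 × 0.51) = 2.85 × 10^-6 M
pH = −log[H+] = −log(2.85 × 10^-6) = 5.55

pH = 5.55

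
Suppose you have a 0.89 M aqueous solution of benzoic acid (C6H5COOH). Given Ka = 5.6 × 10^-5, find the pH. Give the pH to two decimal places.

C6H5COOH ⇌ C6H5COO- + H+
Ka = [H+]²/(0.89 − [H+]) = 5.6 × 10^-5
Assume [H+] ≪ 0.89: [H+] ≈ √(5.6 × 10^-5 × 0.89) = 7.06 × 10^-3 M
Check: 0.79% ionized — well under 5%, approximation valid.
pH = −log[H+] = −log(7.06 × 10^-3) = 2.15

pH = 2.15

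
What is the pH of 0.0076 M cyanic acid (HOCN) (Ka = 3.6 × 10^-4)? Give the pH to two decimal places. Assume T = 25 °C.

HOCN ⇌ OCN- + H+
From the ICE table, Ka = x²/(0.0076 − x) = 3.6 × 10^-4.
Here C₀/Ka ≈ 21.1, so the small-x approximation fails. Use the quadratic:
x = (−Ka + √(Ka² + 4·Ka·C₀))/2 = 1.48 × 10^-3 M
pH = −log[H+] = −log(1.48 × 10^-3) = 2.83

pH = 2.83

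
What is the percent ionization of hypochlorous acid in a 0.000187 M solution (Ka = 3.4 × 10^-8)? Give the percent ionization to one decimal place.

HOCl ⇌ OCl- + H+; let x = [H+] at equilibrium.
x ≈ √(Ka·C₀) = √(3.4 × 10^-8 × 0.000187) = 2.52 × 10^-6 M
Fraction ionized = 2.52 × 10^-6 / 0.000187 = 0.0135 → 1.3%

1.3%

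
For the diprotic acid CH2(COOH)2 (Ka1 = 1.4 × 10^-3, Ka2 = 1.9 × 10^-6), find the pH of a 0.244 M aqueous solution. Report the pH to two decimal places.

pH = 1.75

Ka1 ≫ Ka2, so treat the first dissociation as the only significant source of H+.
Ka1 = x²/(0.244 − x) = 1.4 × 10^-3
Solving the quadratic: x = (−Ka1 + √(Ka1² + 4·Ka1·C₀))/2 = 1.78 × 10^-2 M
pH = −log(1.78 × 10^-2) = 1.75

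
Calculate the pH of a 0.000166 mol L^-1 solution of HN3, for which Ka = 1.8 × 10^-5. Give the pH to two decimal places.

pH = 4.33

HN3 ⇌ N3- + H+
Ka = [H+]²/(0.000166 − [H+]) = 1.8 × 10^-5
[H+] is not negligible relative to C₀; solve [H+]² + 1.8e-05·[H+] − 2.99e-09 = 0.
[H+] = (−Ka + √(Ka² + 4·Ka·C₀))/2 = 4.64 × 10^-5 M
pH = −log(4.64 × 10^-5) = 4.33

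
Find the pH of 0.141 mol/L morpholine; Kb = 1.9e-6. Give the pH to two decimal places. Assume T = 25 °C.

C4H8ONH + H2O ⇌ C4H8ONH2+ + OH-
Let x = [OH-] at equilibrium. Kb = x²/(0.141 − x).
Since Kb ≪ C₀, x ≈ √(Kb·C₀) = 5.18 × 10^-4 M.
pOH = −log(5.18 × 10^-4) = 3.29; pH = 14.00 − 3.29 = 10.71

pH = 10.71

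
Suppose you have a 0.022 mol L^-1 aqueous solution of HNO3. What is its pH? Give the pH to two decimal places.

HNO3 is a strong acid and dissociates completely, so [H+] = 0.022 M.
pH = -log(0.022) = 1.66

pH = 1.66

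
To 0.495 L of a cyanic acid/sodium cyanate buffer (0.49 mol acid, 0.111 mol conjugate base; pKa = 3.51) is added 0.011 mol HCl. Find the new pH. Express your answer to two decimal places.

pH = 2.81

Added H+ converts OCN- to HOCN: HOCN → 0.501 mol, OCN- → 0.1 mol.
pH = pKa + log(n_OCN-/n_HOCN) = 3.51 + log(0.1/0.501) = 3.51 + (-0.700)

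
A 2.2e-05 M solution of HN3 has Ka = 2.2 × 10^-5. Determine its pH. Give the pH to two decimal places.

HN3 ⇌ N3- + H+
Ka = [H+]²/(2.2e-05 − [H+]) = 2.2 × 10^-5
Here C₀/Ka ≈ 1, so the small-[H+] approximation fails. Use the quadratic:
[H+] = (−Ka + √(Ka² + 4·Ka·C₀))/2 = 1.36 × 10^-5 M
pH = −log[H+] = −log(1.36 × 10^-5) = 4.87

pH = 4.87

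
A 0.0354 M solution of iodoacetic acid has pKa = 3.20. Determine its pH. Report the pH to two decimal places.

ICH2COOH ⇌ ICH2COO- + H+
Ka = 10^(−3.20) = 6.31 × 10^-4
From the ICE table, Ka = [H+]²/(0.0354 − [H+]) = 6.31 × 10^-4.
The 5% rule fails; solving [H+]² + Ka·[H+] − Ka·C₀ = 0 exactly:
[H+] = (−Ka + √(Ka² + 4·Ka·C₀))/2 = 4.42 × 10^-3 M
pH = −log(4.42 × 10^-3) = 2.35

pH = 2.35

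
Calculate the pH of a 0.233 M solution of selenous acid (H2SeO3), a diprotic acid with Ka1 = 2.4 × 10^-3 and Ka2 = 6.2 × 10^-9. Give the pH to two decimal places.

pH = 1.65

Ka1 ≫ Ka2, so treat the first dissociation as the only significant source of H+.
Ka1 = x²/(0.233 − x) = 2.4 × 10^-3
Solving the quadratic: x = (−Ka1 + √(Ka1² + 4·Ka1·C₀))/2 = 2.25 × 10^-2 M
pH = −log(2.25 × 10^-2) = 1.65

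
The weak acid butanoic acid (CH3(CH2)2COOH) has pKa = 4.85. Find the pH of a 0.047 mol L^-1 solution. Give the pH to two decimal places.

CH3(CH2)2COOH ⇌ CH3(CH2)2COO- + H+
Ka = 10^(−4.85) = 1.41 × 10^-5
Ka = x²/(0.047 − x) = 1.41 × 10^-5
Assume x ≪ 0.047: x ≈ √(1.41 × 10^-5 × 0.047) = 8.14 × 10^-4 M
(x/C₀ = 1.7% < 5%, so the approximation holds.)
pH = −log(8.14 × 10^-4) = 3.09

pH = 3.09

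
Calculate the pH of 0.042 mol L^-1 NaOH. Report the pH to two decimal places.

NaOH is a strong base; [OH-] = 0.042 M.
pOH = -log(0.042) = 1.38
pH = 14.00 - 1.38 = 12.62

pH = 12.62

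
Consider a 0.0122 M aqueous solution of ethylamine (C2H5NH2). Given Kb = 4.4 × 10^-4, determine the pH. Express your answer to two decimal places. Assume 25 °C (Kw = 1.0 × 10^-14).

C2H5NH2 + H2O ⇌ C2H5NH3+ + OH-
Kb = [OH-]²/(0.0122 − [OH-]) = 4.4 × 10^-4
[OH-] is not negligible relative to C₀; solve [OH-]² + 0.00044·[OH-] − 5.37e-06 = 0.
[OH-] = (−Kb + √(Kb² + 4·Kb·C₀))/2 = 2.11 × 10^-3 M
pOH = −log(2.11 × 10^-3) = 2.68; pH = 14.00 − 2.68 = 11.32

pH = 11.32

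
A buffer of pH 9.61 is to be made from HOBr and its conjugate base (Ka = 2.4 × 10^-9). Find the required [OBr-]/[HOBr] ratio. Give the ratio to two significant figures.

pKa = -log(2.4 × 10^-9) = 8.620
pH = pKa + log(r) ⇒ log(r) = 9.61 − 8.620 = +0.990
r = [OBr-]/[HOBr] = 10^(+0.990) = 9.77

ratio = 9.8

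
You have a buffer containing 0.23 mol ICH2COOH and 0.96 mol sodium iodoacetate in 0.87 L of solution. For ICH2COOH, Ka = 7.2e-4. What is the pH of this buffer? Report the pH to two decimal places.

pH = 3.76

pKa = −log(7.2 × 10^-4) = 3.143
Using pH = pKa + log([base]/[acid]) with [base]/[acid] = 0.96/0.23:
pH = 3.143 + (+0.621) = 3.76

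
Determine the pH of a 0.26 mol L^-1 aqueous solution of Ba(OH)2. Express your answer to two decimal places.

Ba(OH)2 is a strong base (each formula unit releases 2 OH-); [OH-] = 0.52 M.
pOH = -log(0.52) = 0.28
pH = 14.00 - 0.28 = 13.72

pH = 13.72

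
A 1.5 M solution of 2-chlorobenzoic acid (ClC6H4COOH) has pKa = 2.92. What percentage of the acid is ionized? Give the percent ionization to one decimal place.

2.8%

ClC6H4COOH ⇌ ClC6H4COO- + H+; let x = [H+] at equilibrium.
Ka = 10^(−2.92) = 1.20 × 10^-3
x ≈ √(Ka·C₀) = √(1.20 × 10^-3 × 1.5) = 4.24 × 10^-2 M
Fraction ionized = 4.24 × 10^-2 / 1.5 = 0.0283 → 2.8%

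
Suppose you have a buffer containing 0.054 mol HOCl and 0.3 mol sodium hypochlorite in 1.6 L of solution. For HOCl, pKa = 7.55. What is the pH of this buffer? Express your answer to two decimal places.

Henderson–Hasselbalch: pH = pKa + log([OCl-]/[HOCl]) = 7.55 + log(0.3/0.054)
pH = 7.55 + (+0.745) = 8.29

pH = 8.29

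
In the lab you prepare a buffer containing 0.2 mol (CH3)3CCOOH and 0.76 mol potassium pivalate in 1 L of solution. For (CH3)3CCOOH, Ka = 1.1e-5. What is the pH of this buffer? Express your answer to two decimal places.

pKa = −log(1.1 × 10^-5) = 4.959
pH = pKa + log([A⁻]/[HA]) = 4.959 + log(0.76/0.2)
pH = 4.959 + (+0.580) = 5.54

pH = 5.54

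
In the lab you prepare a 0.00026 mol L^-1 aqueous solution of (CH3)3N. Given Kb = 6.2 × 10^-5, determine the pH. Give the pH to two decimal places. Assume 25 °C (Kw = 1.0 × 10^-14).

pH = 10.00

(CH3)3N + H2O ⇌ (CH3)3NH+ + OH-
Kb = [OH-]²/(0.00026 − [OH-]) = 6.2 × 10^-5
The 5% rule fails; solving [OH-]² + Kb·[OH-] − Kb·C₀ = 0 exactly:
[OH-] = (−Kb + √(Kb² + 4·Kb·C₀))/2 = 9.97 × 10^-5 M
pOH = 4.00, so pH = 14.00 − pOH = 10.00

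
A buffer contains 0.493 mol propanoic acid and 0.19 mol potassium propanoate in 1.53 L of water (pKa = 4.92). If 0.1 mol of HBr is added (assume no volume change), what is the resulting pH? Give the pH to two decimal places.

pH = 4.10

After neutralization: n(CH3CH2COOH) = 0.593 mol, n(CH3CH2COO-) = 0.09 mol.
pH = pKa + log([A⁻]/[HA]) = 4.92 + log(0.09/0.593) = 4.92 -0.819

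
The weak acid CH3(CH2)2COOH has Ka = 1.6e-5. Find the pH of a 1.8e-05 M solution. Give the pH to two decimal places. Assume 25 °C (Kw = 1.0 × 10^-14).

pH = 4.97

CH3(CH2)2COOH ⇌ CH3(CH2)2COO- + H+
From the ICE table, Ka = x²/(1.8e-05 − x) = 1.6 × 10^-5.
x is not negligible relative to C₀; solve x² + 1.6e-05·x − 2.88e-10 = 0.
x = (−Ka + √(Ka² + 4·Ka·C₀))/2 = 1.08 × 10^-5 M
pH = −log(1.08 × 10^-5) = 4.97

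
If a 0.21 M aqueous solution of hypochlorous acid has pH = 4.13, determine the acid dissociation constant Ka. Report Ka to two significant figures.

[H+] = 10^(-4.13) = 7.41 × 10^-5 M
At equilibrium [HA] = 0.21 − 7.41 × 10^-5 = 2.10 × 10^-1 M
Ka = [H+][A-]/[HA] = (7.41 × 10^-5)² / 2.10 × 10^-1 = 2.6 × 10^-8

Ka = 2.6 × 10^-8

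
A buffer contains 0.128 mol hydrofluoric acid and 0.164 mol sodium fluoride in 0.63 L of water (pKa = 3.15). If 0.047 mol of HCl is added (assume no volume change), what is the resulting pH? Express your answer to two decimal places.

pH = 2.98

After neutralization: n(HF) = 0.175 mol, n(F-) = 0.117 mol.
Henderson–Hasselbalch with mole ratio 0.117/0.175: pH = 3.15 + (-0.175)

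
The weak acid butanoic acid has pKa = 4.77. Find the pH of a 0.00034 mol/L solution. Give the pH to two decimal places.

pH = 4.17

CH3(CH2)2COOH ⇌ CH3(CH2)2COO- + H+
Ka = 10^(−4.77) = 1.70 × 10^-5
Ka = [H+]²/(0.00034 − [H+]) = 1.70 × 10^-5
The 5% rule fails; solving [H+]² + Ka·[H+] − Ka·C₀ = 0 exactly:
[H+] = (−Ka + √(Ka² + 4·Ka·C₀))/2 = 6.80 × 10^-5 M
pH = −log(6.80 × 10^-5) = 4.17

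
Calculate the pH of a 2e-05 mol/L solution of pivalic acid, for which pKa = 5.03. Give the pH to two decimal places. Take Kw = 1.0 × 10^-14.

(CH3)3CCOOH ⇌ (CH3)3CCOO- + H+
Ka = 10^(−5.03) = 9.33 × 10^-6
Ka = [H+]²/(2e-05 − [H+]) = 9.33 × 10^-6
Here C₀/Ka ≈ 2.14, so the small-[H+] approximation fails. Use the quadratic:
[H+] = [−9.33e-06 + √(9.33e-06² + 7.46e-10)]/2 = 9.77 × 10^-6 M
pH = −log[H+] = −log(9.77 × 10^-6) = 5.01

pH = 5.01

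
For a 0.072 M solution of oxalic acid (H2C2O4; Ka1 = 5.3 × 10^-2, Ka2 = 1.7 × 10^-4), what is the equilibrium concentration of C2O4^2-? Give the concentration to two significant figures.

First ionization gives [H+] ≈ [HC2O4-] = 4.07 × 10^-2 M.
Second step: Ka2 = [H+][C2O4^2-]/[HC2O4-] ≈ [C2O4^2-] (since [H+] ≈ [HC2O4-]).
So [C2O4^2-] ≈ Ka2.

1.7 × 10^-4 M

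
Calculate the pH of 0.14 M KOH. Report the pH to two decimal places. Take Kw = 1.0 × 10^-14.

pH = 13.15

KOH is a strong base; [OH-] = 0.14 M.
pOH = -log(0.14) = 0.85
pH = 14.00 - 0.85 = 13.15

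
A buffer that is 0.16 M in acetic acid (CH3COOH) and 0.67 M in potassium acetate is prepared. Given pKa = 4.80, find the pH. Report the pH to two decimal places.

Using pH = pKa + log([base]/[acid]) with [base]/[acid] = 0.67/0.16:
pH = 4.80 + (+0.622) = 5.42

pH = 5.42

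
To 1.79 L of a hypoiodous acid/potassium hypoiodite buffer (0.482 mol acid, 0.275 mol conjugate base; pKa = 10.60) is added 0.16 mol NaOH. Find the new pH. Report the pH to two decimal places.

pH = 10.73

OH- converts HOI to OI-: HOI → 0.322 mol, OI- → 0.435 mol.
Henderson–Hasselbalch with mole ratio 0.435/0.322: pH = 10.60 + (+0.131)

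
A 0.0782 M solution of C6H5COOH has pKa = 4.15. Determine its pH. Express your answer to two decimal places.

pH = 2.63

C6H5COOH ⇌ C6H5COO- + H+
Ka = 10^(−4.15) = 7.08 × 10^-5
Ka = [H+]²/(0.0782 − [H+]) = 7.08 × 10^-5
Assume [H+] ≪ 0.0782: [H+] ≈ √(7.08 × 10^-5 × 0.0782) = 2.35 × 10^-3 M
pH = −log(2.35 × 10^-3) = 2.63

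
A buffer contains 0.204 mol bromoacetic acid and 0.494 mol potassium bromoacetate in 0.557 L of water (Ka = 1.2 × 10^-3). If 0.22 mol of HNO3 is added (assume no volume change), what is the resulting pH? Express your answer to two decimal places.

After neutralization: n(BrCH2COOH) = 0.424 mol, n(BrCH2COO-) = 0.274 mol.
pKa = −log(1.2 × 10^-3) = 2.921
pH = pKa + log([A⁻]/[HA]) = 2.921 + log(0.274/0.424) = 2.921 -0.190

pH = 2.73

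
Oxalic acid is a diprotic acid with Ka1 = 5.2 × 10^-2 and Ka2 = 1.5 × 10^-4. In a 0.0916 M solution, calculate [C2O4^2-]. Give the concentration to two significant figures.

First ionization gives [H+] ≈ [HC2O4-] = 4.78 × 10^-2 M.
Second step: Ka2 = [H+][C2O4^2-]/[HC2O4-] ≈ [C2O4^2-] (since [H+] ≈ [HC2O4-]).
So [C2O4^2-] ≈ Ka2.

1.5 × 10^-4 M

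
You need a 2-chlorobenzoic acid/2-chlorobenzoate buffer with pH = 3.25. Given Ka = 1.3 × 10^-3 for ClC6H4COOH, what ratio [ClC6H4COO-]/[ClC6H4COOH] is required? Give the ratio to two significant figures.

ratio = 2.3

pKa = -log(1.3 × 10^-3) = 2.886
pH = pKa + log(r) ⇒ log(r) = 3.25 − 2.886 = +0.364
r = [ClC6H4COO-]/[ClC6H4COOH] = 10^(+0.364) = 2.31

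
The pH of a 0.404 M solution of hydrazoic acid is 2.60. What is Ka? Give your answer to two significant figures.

Ka = 1.6 × 10^-5

[H+] = 10^(-2.60) = 2.51 × 10^-3 M
At equilibrium [HA] = 0.404 − 2.51 × 10^-3 = 4.01 × 10^-1 M
Ka = [H+][A-]/[HA] = (2.51 × 10^-3)² / 4.01 × 10^-1 = 1.6 × 10^-5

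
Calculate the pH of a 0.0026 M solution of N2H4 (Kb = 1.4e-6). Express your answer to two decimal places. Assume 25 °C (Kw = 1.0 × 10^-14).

pH = 9.78

N2H4 + H2O ⇌ N2H5+ + OH-
From the ICE table, Kb = x²/(0.0026 − x) = 1.4 × 10^-6.
Assume x ≪ 0.0026: x ≈ √(1.4 × 10^-6 × 0.0026) = 6.03 × 10^-5 M
Check: 2.3% ionized — well under 5%, approximation valid.
pOH = 4.22, so pH = 14.00 − pOH = 9.78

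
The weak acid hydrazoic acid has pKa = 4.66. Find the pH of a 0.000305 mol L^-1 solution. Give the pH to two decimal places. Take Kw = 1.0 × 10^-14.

HN3 ⇌ N3- + H+
Ka = 10^(−4.66) = 2.19 × 10^-5
From the ICE table, Ka = [H+]²/(0.000305 − [H+]) = 2.19 × 10^-5.
[H+] is not negligible relative to C₀; solve [H+]² + 2.19e-05·[H+] − 6.68e-09 = 0.
[H+] = (−Ka + √(Ka² + 4·Ka·C₀))/2 = 7.15 × 10^-5 M
pH = −log(7.15 × 10^-5) = 4.15

pH = 4.15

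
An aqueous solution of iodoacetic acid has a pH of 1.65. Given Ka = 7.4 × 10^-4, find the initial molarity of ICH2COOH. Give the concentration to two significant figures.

C₀ = 7.0 × 10^-1 M

[H+] = 10^(-1.65) = 2.24 × 10^-2 M = x
Ka = x²/(C₀ − x) ⇒ C₀ = x + x²/Ka
C₀ = 2.24 × 10^-2 + (2.24 × 10^-2)²/(7.4 × 10^-4) = 7.00 × 10^-1 M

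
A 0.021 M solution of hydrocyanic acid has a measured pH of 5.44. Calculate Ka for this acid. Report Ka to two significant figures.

Ka = 6.3 × 10^-10

[H+] = 10^(-5.44) = 3.63 × 10^-6 M
At equilibrium [HA] = 0.021 − 3.63 × 10^-6 = 2.10 × 10^-2 M
Ka = [H+][A-]/[HA] = (3.63 × 10^-6)² / 2.10 × 10^-2 = 6.3 × 10^-10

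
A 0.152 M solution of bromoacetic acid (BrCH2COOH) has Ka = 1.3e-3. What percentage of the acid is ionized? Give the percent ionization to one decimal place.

8.8%

BrCH2COOH ⇌ BrCH2COO- + H+; let x = [H+] at equilibrium.
Ka = x²/(C₀ − x); solving the quadratic gives x = 1.34 × 10^-2 M.
% ionization = x/C₀ × 100% = 1.34 × 10^-2/0.152 × 100% = 8.8%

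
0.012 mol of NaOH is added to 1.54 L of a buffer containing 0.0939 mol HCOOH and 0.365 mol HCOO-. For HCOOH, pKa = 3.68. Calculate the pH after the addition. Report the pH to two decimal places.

pH = 4.34

After neutralization: n(HCOOH) = 0.0819 mol, n(HCOO-) = 0.377 mol.
Henderson–Hasselbalch with mole ratio 0.377/0.0819: pH = 3.68 + (+0.663)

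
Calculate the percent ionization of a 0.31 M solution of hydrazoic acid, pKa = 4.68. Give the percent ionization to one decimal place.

0.8%

HN3 ⇌ N3- + H+; let x = [H+] at equilibrium.
Ka = 10^(−4.68) = 2.09 × 10^-5
x ≈ √(Ka·C₀) = √(2.09 × 10^-5 × 0.31) = 2.55 × 10^-3 M
Fraction ionized = 2.55 × 10^-3 / 0.31 = 0.0082 → 0.8%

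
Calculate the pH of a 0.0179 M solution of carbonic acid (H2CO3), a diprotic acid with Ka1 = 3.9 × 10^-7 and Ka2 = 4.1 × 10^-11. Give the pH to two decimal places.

Since Ka1 ≫ Ka2, the first ionization dominates [H+].
Ka1 = x²/(0.0179 − x) = 3.9 × 10^-7
x ≈ √(3.9 × 10^-7 × 0.0179) = 8.36 × 10^-5 M
pH = −log(8.36 × 10^-5) = 4.08

pH = 4.08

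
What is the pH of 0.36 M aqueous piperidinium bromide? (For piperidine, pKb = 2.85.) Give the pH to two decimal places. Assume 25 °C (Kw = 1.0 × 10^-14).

pH = 5.80

C5H10NH2+ is the conjugate acid of the weak base C5H10NH.
Kb = 10^(−2.85) = 1.41 × 10^-3
Ka = Kw/Kb = 1.0×10^-14 / 1.41 × 10^-3 = 7.09 × 10^-12
Ka = x²/(0.36 − x) = 7.09 × 10^-12
Since Ka ≪ C₀, x ≈ √(Ka·C₀) = 1.60 × 10^-6 M.
Check: 0.00044% ionized — well under 5%, approximation valid.
pH = −log(1.60 × 10^-6) = 5.80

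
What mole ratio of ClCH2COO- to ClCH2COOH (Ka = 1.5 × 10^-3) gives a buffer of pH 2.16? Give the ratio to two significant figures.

ratio = 0.22

pKa = -log(1.5 × 10^-3) = 2.824
pH = pKa + log(r) ⇒ log(r) = 2.16 − 2.824 = -0.664
r = [ClCH2COO-]/[ClCH2COOH] = 10^(-0.664) = 0.217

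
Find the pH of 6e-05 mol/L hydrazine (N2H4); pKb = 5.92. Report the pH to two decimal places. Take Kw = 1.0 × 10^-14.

pH = 8.90

N2H4 + H2O ⇌ N2H5+ + OH-
Kb = 10^(−5.92) = 1.20 × 10^-6
From the ICE table, Kb = [OH-]²/(6e-05 − [OH-]) = 1.20 × 10^-6.
Here C₀/Kb ≈ 50, so the small-[OH-] approximation fails. Use the quadratic:
[OH-] = [−1.2e-06 + √(1.2e-06² + 2.88e-10)]/2 = 7.91 × 10^-6 M
pOH = 5.10, so pH = 14.00 − pOH = 8.90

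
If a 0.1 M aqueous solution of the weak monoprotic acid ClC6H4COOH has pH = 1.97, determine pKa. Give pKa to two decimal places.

pKa = 2.89

[H+] = 10^(-1.97) = 1.07 × 10^-2 M
At equilibrium [HA] = 0.1 − 1.07 × 10^-2 = 8.93 × 10^-2 M
Ka = [H+][A-]/[HA] = (1.07 × 10^-2)² / 8.93 × 10^-2 = 1.28 × 10^-3
pKa = -log(1.28 × 10^-3) = 2.89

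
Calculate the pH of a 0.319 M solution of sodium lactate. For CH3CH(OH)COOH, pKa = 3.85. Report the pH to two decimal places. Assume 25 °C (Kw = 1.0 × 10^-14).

pH = 8.68

CH3CH(OH)COO- is the conjugate base of the weak acid CH3CH(OH)COOH.
Ka = 10^(−3.85) = 1.41 × 10^-4
Kb = Kw/Ka = 1.0×10^-14 / 1.41 × 10^-4 = 7.09 × 10^-11
From the ICE table, Kb = [OH-]²/(0.319 − [OH-]) = 7.09 × 10^-11.
Since Kb ≪ C₀, [OH-] ≈ √(Kb·C₀) = 4.76 × 10^-6 M.
pOH = −log(4.76 × 10^-6) = 5.32; pH = 14.00 − 5.32 = 8.68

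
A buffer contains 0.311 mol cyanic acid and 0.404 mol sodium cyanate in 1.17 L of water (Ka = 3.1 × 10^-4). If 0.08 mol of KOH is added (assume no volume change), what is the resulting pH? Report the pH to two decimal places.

OH- converts HOCN to OCN-: HOCN → 0.231 mol, OCN- → 0.484 mol.
pKa = −log(3.1 × 10^-4) = 3.509
Henderson–Hasselbalch with mole ratio 0.484/0.231: pH = 3.509 + (+0.321)

pH = 3.83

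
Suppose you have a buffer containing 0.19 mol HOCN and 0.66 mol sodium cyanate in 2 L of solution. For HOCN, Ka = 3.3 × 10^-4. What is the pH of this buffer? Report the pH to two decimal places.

pH = 4.02

pKa = −log(3.3 × 10^-4) = 3.481
Using pH = pKa + log([base]/[acid]) with [base]/[acid] = 0.66/0.19:
pH = 3.481 + (+0.541) = 4.02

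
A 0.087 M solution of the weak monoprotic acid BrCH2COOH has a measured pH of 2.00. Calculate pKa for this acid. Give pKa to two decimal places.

pKa = 2.89

[H+] = 10^(-2.00) = 1.00 × 10^-2 M
At equilibrium [HA] = 0.087 − 1.00 × 10^-2 = 7.70 × 10^-2 M
Ka = [H+][A-]/[HA] = (1.00 × 10^-2)² / 7.70 × 10^-2 = 1.30 × 10^-3
pKa = -log(1.30 × 10^-3) = 2.89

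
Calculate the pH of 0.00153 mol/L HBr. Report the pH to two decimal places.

pH = 2.82

HBr is a strong acid and dissociates completely, so [H+] = 0.00153 M.
pH = -log(0.00153) = 2.82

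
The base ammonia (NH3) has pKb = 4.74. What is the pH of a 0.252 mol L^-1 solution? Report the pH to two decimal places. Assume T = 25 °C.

NH3 + H2O ⇌ NH4+ + OH-
Kb = 10^(−4.74) = 1.82 × 10^-5
Let x = [OH-] at equilibrium. Kb = x²/(0.252 − x).
Neglecting x in the denominator: x = √(1.82 × 10^-5 × 0.252) = 2.14 × 10^-3 M
pOH = 2.67, so pH = 14.00 − pOH = 11.33

pH = 11.33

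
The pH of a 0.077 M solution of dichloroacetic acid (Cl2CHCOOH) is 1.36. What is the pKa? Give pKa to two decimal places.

[H+] = 10^(-1.36) = 4.37 × 10^-2 M
At equilibrium [HA] = 0.077 − 4.37 × 10^-2 = 3.33 × 10^-2 M
Ka = [H+][A-]/[HA] = (4.37 × 10^-2)² / 3.33 × 10^-2 = 5.73 × 10^-2
pKa = -log(5.73 × 10^-2) = 1.24

pKa = 1.24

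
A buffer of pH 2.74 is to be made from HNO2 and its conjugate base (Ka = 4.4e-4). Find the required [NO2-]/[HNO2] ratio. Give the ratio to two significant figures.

pKa = -log(4.4 × 10^-4) = 3.357
pH = pKa + log(r) ⇒ log(r) = 2.74 − 3.357 = -0.617
r = [NO2-]/[HNO2] = 10^(-0.617) = 0.242

ratio = 0.24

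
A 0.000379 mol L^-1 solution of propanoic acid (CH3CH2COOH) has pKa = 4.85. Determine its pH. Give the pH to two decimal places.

pH = 4.18

CH3CH2COOH ⇌ CH3CH2COO- + H+
Ka = 10^(−4.85) = 1.41 × 10^-5
Ka = [H+]²/(0.000379 − [H+]) = 1.41 × 10^-5
[H+] is not negligible relative to C₀; solve [H+]² + 1.41e-05·[H+] − 5.34e-09 = 0.
[H+] = (−Ka + √(Ka² + 4·Ka·C₀))/2 = 6.64 × 10^-5 M
pH = −log(6.64 × 10^-5) = 4.18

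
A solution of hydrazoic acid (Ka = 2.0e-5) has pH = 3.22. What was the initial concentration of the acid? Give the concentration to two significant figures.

[H+] = 10^(-3.22) = 6.03 × 10^-4 M = x
Ka = x²/(C₀ − x) ⇒ C₀ = x + x²/Ka
C₀ = 6.03 × 10^-4 + (6.03 × 10^-4)²/(2.0 × 10^-5) = 1.88 × 10^-2 M

C₀ = 1.9 × 10^-2 M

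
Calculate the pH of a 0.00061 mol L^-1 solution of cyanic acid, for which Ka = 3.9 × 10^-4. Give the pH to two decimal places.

pH = 3.48

HOCN ⇌ OCN- + H+
Ka = x²/(0.00061 − x) = 3.9 × 10^-4
Here C₀/Ka ≈ 1.56, so the small-x approximation fails. Use the quadratic:
x = [−0.00039 + √(0.00039² + 9.52e-07)]/2 = 3.30 × 10^-4 M
pH = −log[H+] = −log(3.30 × 10^-4) = 3.48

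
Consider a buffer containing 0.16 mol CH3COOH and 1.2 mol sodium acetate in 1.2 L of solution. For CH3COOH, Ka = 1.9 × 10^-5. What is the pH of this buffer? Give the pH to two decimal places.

pH = 5.60

pKa = −log(1.9 × 10^-5) = 4.721
pH = pKa + log([A⁻]/[HA]) = 4.721 + log(1.2/0.16)
pH = 4.721 + (+0.875) = 5.60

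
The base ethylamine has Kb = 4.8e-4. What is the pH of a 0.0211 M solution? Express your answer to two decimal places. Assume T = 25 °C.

C2H5NH2 + H2O ⇌ C2H5NH3+ + OH-
Kb = x²/(0.0211 − x) = 4.8 × 10^-4
Here C₀/Kb ≈ 44, so the small-x approximation fails. Use the quadratic:
x = (−Kb + √(Kb² + 4·Kb·C₀))/2 = 2.95 × 10^-3 M
pOH = 2.53, so pH = 14.00 − pOH = 11.47

pH = 11.47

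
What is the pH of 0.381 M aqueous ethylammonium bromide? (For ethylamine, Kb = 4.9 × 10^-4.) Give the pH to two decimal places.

pH = 5.55

C2H5NH3+ is the conjugate acid of the weak base C2H5NH2.
Ka = Kw/Kb = 1.0×10^-14 / 4.9 × 10^-4 = 2.04 × 10^-11
Ka = [H+]²/(0.381 − [H+]) = 2.04 × 10^-11
Since Ka ≪ C₀, [H+] ≈ √(Ka·C₀) = 2.79 × 10^-6 M.
pH = −log[H+] = −log(2.79 × 10^-6) = 5.55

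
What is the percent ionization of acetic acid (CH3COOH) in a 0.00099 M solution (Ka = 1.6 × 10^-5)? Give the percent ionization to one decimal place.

CH3COOH ⇌ CH3COO- + H+; let x = [H+] at equilibrium.
Ka = x²/(C₀ − x); solving the quadratic gives x = 1.18 × 10^-4 M.
Fraction ionized = 1.18 × 10^-4 / 0.00099 = 0.1192 → 11.9%

11.9%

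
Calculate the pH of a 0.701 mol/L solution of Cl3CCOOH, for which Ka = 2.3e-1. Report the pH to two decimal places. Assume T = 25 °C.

pH = 0.52

Cl3CCOOH ⇌ Cl3CCOO- + H+
From the ICE table, Ka = [H+]²/(0.701 − [H+]) = 2.3 × 10^-1.
The 5% rule fails; solving [H+]² + Ka·[H+] − Ka·C₀ = 0 exactly:
[H+] = (−Ka + √(Ka² + 4·Ka·C₀))/2 = 3.03 × 10^-1 M
pH = −log[H+] = −log(3.03 × 10^-1) = 0.52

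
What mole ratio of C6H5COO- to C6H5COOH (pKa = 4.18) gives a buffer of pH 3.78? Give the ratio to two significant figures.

ratio = 0.40

pH = pKa + log(r) ⇒ log(r) = 3.78 − 4.18 = -0.40
r = [C6H5COO-]/[C6H5COOH] = 10^(-0.40) = 0.398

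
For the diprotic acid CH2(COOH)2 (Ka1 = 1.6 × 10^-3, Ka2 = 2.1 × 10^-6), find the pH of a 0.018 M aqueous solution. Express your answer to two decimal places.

Ka1 ≫ Ka2, so treat the first dissociation as the only significant source of H+.
Ka1 = x²/(0.018 − x) = 1.6 × 10^-3
Solving the quadratic: x = (−Ka1 + √(Ka1² + 4·Ka1·C₀))/2 = 4.63 × 10^-3 M
pH = −log(4.63 × 10^-3) = 2.33

pH = 2.33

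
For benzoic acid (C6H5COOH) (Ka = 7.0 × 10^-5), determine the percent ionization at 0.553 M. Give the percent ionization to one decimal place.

C6H5COOH ⇌ C6H5COO- + H+; let x = [H+] at equilibrium.
x ≈ √(Ka·C₀) = √(7.0 × 10^-5 × 0.553) = 6.22 × 10^-3 M
% ionization = x/C₀ × 100% = 6.22 × 10^-3/0.553 × 100% = 1.1%

1.1%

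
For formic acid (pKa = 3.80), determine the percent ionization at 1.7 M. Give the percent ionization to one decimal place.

HCOOH ⇌ HCOO- + H+; let x = [H+] at equilibrium.
Ka = 10^(−3.80) = 1.58 × 10^-4
x ≈ √(Ka·C₀) = √(1.58 × 10^-4 × 1.7) = 1.64 × 10^-2 M
Fraction ionized = 1.64 × 10^-2 / 1.7 = 0.0096 → 1.0%

1.0%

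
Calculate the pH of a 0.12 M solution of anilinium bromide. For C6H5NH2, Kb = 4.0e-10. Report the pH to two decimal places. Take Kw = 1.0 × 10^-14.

pH = 2.76

C6H5NH3+ is the conjugate acid of the weak base C6H5NH2.
Ka = Kw/Kb = 1.0×10^-14 / 4.0 × 10^-10 = 2.50 × 10^-5
Let x = [H+] at equilibrium. Ka = x²/(0.12 − x).
Since Ka ≪ C₀, x ≈ √(Ka·C₀) = 1.73 × 10^-3 M.
pH = −log(1.73 × 10^-3) = 2.76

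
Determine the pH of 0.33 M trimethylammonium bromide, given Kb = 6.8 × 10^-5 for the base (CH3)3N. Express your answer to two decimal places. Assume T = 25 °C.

pH = 5.16

(CH3)3NH+ is the conjugate acid of the weak base (CH3)3N.
Ka = Kw/Kb = 1.0×10^-14 / 6.8 × 10^-5 = 1.47 × 10^-10
Ka = x²/(0.33 − x) = 1.47 × 10^-10
Neglecting x in the denominator: x = √(1.47 × 10^-10 × 0.33) = 6.96 × 10^-6 M
Check: 0.0021% ionized — well under 5%, approximation valid.
pH = −log(6.96 × 10^-6) = 5.16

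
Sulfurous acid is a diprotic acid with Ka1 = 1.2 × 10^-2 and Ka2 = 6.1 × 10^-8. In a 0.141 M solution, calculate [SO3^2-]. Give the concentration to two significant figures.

First ionization gives [H+] ≈ [HSO3-] = 3.56 × 10^-2 M.
Second step: Ka2 = [H+][SO3^2-]/[HSO3-] ≈ [SO3^2-] (since [H+] ≈ [HSO3-]).
So [SO3^2-] ≈ Ka2.

6.1 × 10^-8 M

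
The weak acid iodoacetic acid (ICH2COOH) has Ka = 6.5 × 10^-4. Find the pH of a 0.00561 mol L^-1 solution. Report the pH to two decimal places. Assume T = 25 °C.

ICH2COOH ⇌ ICH2COO- + H+
From the ICE table, Ka = x²/(0.00561 − x) = 6.5 × 10^-4.
Here C₀/Ka ≈ 8.63, so the small-x approximation fails. Use the quadratic:
x = [−0.00065 + √(0.00065² + 1.46e-05)]/2 = 1.61 × 10^-3 M
pH = −log(1.61 × 10^-3) = 2.79

pH = 2.79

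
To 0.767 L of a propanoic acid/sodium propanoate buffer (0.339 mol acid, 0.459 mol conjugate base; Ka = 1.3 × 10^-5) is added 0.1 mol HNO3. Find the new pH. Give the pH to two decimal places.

pH = 4.80

Added H+ converts CH3CH2COO- to CH3CH2COOH: CH3CH2COOH → 0.439 mol, CH3CH2COO- → 0.359 mol.
pKa = −log(1.3 × 10^-5) = 4.886
pH = pKa + log([A⁻]/[HA]) = 4.886 + log(0.359/0.439) = 4.886 -0.087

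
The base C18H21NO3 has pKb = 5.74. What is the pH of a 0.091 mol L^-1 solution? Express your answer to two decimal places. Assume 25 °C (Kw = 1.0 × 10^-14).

pH = 10.61

C18H21NO3 + H2O ⇌ C18H22NO3+ + OH-
Kb = 10^(−5.74) = 1.82 × 10^-6
From the ICE table, Kb = x²/(0.091 − x) = 1.82 × 10^-6.
Assume x ≪ 0.091: x ≈ √(1.82 × 10^-6 × 0.091) = 4.07 × 10^-4 M
(x/C₀ = 0.45% < 5%, so the approximation holds.)
pOH = 3.39, so pH = 14.00 − pOH = 10.61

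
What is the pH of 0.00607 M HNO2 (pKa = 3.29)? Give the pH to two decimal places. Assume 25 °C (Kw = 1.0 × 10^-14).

pH = 2.82

HNO2 ⇌ NO2- + H+
Ka = 10^(−3.29) = 5.13 × 10^-4
Ka = [H+]²/(0.00607 − [H+]) = 5.13 × 10^-4
[H+] is not negligible relative to C₀; solve [H+]² + 0.000513·[H+] − 3.11e-06 = 0.
[H+] = [−0.000513 + √(0.000513² + 1.25e-05)]/2 = 1.53 × 10^-3 M
pH = −log[H+] = −log(1.53 × 10^-3) = 2.82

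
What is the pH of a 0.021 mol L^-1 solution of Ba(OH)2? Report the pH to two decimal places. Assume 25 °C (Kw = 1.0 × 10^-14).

Ba(OH)2 is a strong base (each formula unit releases 2 OH-); [OH-] = 0.042 M.
pOH = -log(0.042) = 1.38
pH = 14.00 - 1.38 = 12.62

pH = 12.62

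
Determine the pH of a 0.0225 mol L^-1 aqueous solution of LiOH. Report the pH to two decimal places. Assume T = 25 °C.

LiOH is a strong base; [OH-] = 0.0225 M.
pOH = -log(0.0225) = 1.65
pH = 14.00 - 1.65 = 12.35

pH = 12.35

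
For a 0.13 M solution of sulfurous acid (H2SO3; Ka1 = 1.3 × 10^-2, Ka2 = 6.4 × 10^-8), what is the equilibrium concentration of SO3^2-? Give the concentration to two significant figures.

First ionization gives [H+] ≈ [HSO3-] = 3.51 × 10^-2 M.
Second step: Ka2 = [H+][SO3^2-]/[HSO3-] ≈ [SO3^2-] (since [H+] ≈ [HSO3-]).
So [SO3^2-] ≈ Ka2.

6.4 × 10^-8 M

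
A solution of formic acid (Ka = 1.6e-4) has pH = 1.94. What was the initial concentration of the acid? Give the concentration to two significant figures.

[H+] = 10^(-1.94) = 1.15 × 10^-2 M = x
Ka = x²/(C₀ − x) ⇒ C₀ = x + x²/Ka
C₀ = 1.15 × 10^-2 + (1.15 × 10^-2)²/(1.6 × 10^-4) = 8.38 × 10^-1 M

C₀ = 8.4 × 10^-1 M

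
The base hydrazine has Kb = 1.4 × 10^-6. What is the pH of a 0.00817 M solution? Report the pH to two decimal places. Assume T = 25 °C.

N2H4 + H2O ⇌ N2H5+ + OH-
Let x = [OH-] at equilibrium. Kb = x²/(0.00817 − x).
Neglecting x in the denominator: x = √(1.4 × 10^-6 × 0.00817) = 1.07 × 10^-4 M
Check: 1.3% ionized — well under 5%, approximation valid.
pOH = −log(1.07 × 10^-4) = 3.97; pH = 14.00 − 3.97 = 10.03

pH = 10.03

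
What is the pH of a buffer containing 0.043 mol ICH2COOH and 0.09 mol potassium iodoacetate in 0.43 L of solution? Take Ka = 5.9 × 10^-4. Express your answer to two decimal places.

pKa = −log(5.9 × 10^-4) = 3.229
Henderson–Hasselbalch: pH = pKa + log([ICH2COO-]/[ICH2COOH]) = 3.229 + log(0.09/0.043)
pH = 3.229 + (+0.321) = 3.55

pH = 3.55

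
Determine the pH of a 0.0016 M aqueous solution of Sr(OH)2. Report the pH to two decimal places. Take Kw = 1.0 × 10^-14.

Sr(OH)2 is a strong base (each formula unit releases 2 OH-); [OH-] = 0.0032 M.
pOH = -log(0.0032) = 2.49
pH = 14.00 - 2.49 = 11.51

pH = 11.51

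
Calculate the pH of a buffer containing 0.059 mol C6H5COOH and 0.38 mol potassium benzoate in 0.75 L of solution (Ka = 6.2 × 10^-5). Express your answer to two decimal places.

pKa = −log(6.2 × 10^-5) = 4.208
Henderson–Hasselbalch: pH = pKa + log([C6H5COO-]/[C6H5COOH]) = 4.208 + log(0.38/0.059)
pH = 4.208 + (+0.809) = 5.02

pH = 5.02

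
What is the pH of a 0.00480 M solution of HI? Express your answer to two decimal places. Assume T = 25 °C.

HI is a strong acid and dissociates completely, so [H+] = 0.00480 M.
pH = -log(0.0048) = 2.32

pH = 2.32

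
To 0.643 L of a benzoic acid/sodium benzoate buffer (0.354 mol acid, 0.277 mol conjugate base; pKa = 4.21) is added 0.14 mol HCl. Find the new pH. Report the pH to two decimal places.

Added H+ converts C6H5COO- to C6H5COOH: C6H5COOH → 0.494 mol, C6H5COO- → 0.137 mol.
Henderson–Hasselbalch with mole ratio 0.137/0.494: pH = 4.21 + (-0.557)

pH = 3.65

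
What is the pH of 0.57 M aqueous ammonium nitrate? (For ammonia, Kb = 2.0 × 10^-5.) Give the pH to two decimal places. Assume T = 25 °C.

pH = 4.77

NH4+ is the conjugate acid of the weak base NH3.
Ka = Kw/Kb = 1.0×10^-14 / 2.0 × 10^-5 = 5.00 × 10^-10
Ka = x²/(0.57 − x) = 5.00 × 10^-10
Since Ka ≪ C₀, x ≈ √(Ka·C₀) = 1.69 × 10^-5 M.
pH = −log[H+] = −log(1.69 × 10^-5) = 4.77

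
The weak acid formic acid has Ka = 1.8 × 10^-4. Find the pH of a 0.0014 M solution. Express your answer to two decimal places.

HCOOH ⇌ HCOO- + H+
Let x = [H+] at equilibrium. Ka = x²/(0.0014 − x).
Here C₀/Ka ≈ 7.78, so the small-x approximation fails. Use the quadratic:
x = (−Ka + √(Ka² + 4·Ka·C₀))/2 = 4.20 × 10^-4 M
pH = −log(4.20 × 10^-4) = 3.38

pH = 3.38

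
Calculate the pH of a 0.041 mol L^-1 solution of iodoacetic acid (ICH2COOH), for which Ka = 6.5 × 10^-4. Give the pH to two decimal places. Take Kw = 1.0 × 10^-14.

ICH2COOH ⇌ ICH2COO- + H+
From the ICE table, Ka = x²/(0.041 − x) = 6.5 × 10^-4.
x is not negligible relative to C₀; solve x² + 0.00065·x − 2.67e-05 = 0.
x = [−0.00065 + √(0.00065² + 0.000107)]/2 = 4.85 × 10^-3 M
pH = −log(4.85 × 10^-3) = 2.31

pH = 2.31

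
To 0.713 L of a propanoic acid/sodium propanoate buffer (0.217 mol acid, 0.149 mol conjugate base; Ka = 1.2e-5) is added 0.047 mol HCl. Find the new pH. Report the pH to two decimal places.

pH = 4.51

After neutralization: n(CH3CH2COOH) = 0.264 mol, n(CH3CH2COO-) = 0.102 mol.
pKa = −log(1.2 × 10^-5) = 4.921
pH = pKa + log([A⁻]/[HA]) = 4.921 + log(0.102/0.264) = 4.921 -0.413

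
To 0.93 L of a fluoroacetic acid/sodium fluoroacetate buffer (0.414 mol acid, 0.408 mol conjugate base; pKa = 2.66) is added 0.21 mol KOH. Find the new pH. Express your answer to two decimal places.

pH = 3.14

After neutralization: n(FCH2COOH) = 0.204 mol, n(FCH2COO-) = 0.618 mol.
pH = pKa + log(n_FCH2COO-/n_FCH2COOH) = 2.66 + log(0.618/0.204) = 2.66 + (+0.481)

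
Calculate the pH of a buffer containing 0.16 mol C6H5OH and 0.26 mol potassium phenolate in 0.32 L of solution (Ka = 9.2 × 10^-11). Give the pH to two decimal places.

pH = 10.25

pKa = −log(9.2 × 10^-11) = 10.036
pH = pKa + log([A⁻]/[HA]) = 10.036 + log(0.26/0.16)
pH = 10.036 + (+0.211) = 10.25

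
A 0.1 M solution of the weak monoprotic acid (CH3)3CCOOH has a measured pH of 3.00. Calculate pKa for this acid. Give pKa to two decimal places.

pKa = 5.00

[H+] = 10^(-3.00) = 1.00 × 10^-3 M
At equilibrium [HA] = 0.1 − 1.00 × 10^-3 = 9.90 × 10^-2 M
Ka = [H+][A-]/[HA] = (1.00 × 10^-3)² / 9.90 × 10^-2 = 1.01 × 10^-5
pKa = -log(1.01 × 10^-5) = 5.00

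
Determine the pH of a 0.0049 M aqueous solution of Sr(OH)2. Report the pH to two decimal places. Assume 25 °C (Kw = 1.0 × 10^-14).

pH = 11.99

Sr(OH)2 is a strong base (each formula unit releases 2 OH-); [OH-] = 0.0098 M.
pOH = -log(0.0098) = 2.01
pH = 14.00 - 2.01 = 11.99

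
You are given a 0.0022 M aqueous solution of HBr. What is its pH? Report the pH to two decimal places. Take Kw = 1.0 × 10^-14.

HBr is a strong acid and dissociates completely, so [H+] = 0.0022 M.
pH = -log(0.0022) = 2.66

pH = 2.66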